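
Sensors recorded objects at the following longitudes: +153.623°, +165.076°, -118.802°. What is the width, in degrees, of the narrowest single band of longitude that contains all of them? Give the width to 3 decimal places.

87.575°

Sort the longitudes: -118.802°, +153.623°, +165.076°.
Eastward gaps between consecutive values (wrapping around): 272.425°, 11.453°, 76.122°.
Largest gap = 272.425° ⇒ minimal covering band is its complement: 360° − 272.425° = 87.575°.
Band runs from +153.623° eastward to -118.802°, crossing the antimeridian.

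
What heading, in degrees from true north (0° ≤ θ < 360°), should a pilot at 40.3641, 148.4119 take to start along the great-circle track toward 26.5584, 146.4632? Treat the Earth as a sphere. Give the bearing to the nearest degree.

187°

Δλ = 146.4632 − 148.4119 = -1.9487°.
θ = atan2( sin Δλ · cos φ₂ , cos φ₁ · sin φ₂ − sin φ₁ · cos φ₂ · cos Δλ )
  = atan2(-0.03042, -0.23830) = -172.726° → normalised to [0°, 360°): 187.274°.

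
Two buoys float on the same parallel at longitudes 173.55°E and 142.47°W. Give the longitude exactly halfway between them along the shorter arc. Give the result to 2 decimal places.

Signed shortest Δλ from +173.55° to -142.47° is +43.98°.
Midpoint longitude = +173.55° + (+43.98°)/2 = +173.55° + 21.99° = +195.54°.
Normalise into (−180°, 180°]: -164.46°.
(The naïve average (+173.55 + -142.47)/2 = 15.54° is on the wrong side of the globe.)

164.46°W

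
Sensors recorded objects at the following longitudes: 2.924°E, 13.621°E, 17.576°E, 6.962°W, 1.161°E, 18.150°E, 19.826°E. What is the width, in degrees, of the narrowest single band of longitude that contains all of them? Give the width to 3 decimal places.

Sort the longitudes: -6.962°, +1.161°, +2.924°, +13.621°, +17.576°, +18.150°, +19.826°.
Eastward gaps between consecutive values (wrapping around): 8.123°, 1.763°, 10.697°, 3.955°, 0.574°, 1.676°, 333.212°.
Largest gap = 333.212° ⇒ minimal covering band is its complement: 360° − 333.212° = 26.788°.
Band runs from -6.962° eastward to +19.826°.

26.788°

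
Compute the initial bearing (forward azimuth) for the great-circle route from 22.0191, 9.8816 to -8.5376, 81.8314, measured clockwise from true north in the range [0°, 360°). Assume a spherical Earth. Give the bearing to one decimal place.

105.0°

Δλ = 81.8314 − 9.8816 = 71.9498°.
θ = atan2( sin Δλ · cos φ₂ , cos φ₁ · sin φ₂ − sin φ₁ · cos φ₂ · cos Δλ )
  = atan2(0.94025, -0.25251) = 105.032° → normalised to [0°, 360°): 105.032°.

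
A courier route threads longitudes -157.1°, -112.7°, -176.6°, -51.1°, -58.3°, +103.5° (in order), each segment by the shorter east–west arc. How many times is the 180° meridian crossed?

0

Leg 1: -157.1° → -112.7°, shortest Δλ = 44.4° (east) — does not cross 180°.
Leg 2: -112.7° → -176.6°, shortest Δλ = -63.9° (west) — does not cross 180°.
Leg 3: -176.6° → -51.1°, shortest Δλ = 125.5° (east) — does not cross 180°.
Leg 4: -51.1° → -58.3°, shortest Δλ = -7.2° (west) — does not cross 180°.
Leg 5: -58.3° → +103.5°, shortest Δλ = 161.8° (east) — does not cross 180°.
Total crossings: 0.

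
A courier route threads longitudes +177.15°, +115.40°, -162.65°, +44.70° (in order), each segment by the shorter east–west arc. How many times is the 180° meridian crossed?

Leg 1: +177.15° → +115.40°, shortest Δλ = -61.75° (west) — does not cross 180°.
Leg 2: +115.40° → -162.65°, shortest Δλ = 81.95° (east) — crosses 180°.
Leg 3: -162.65° → +44.70°, shortest Δλ = -152.65° (west) — crosses 180°.
Total crossings: 2.

2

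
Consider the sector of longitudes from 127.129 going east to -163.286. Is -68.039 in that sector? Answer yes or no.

No

Band width going east from +127.129° to -163.286°: ((-163.286 − 127.129) mod 360) = 69.585°.
Offset of -68.039° east of the west edge: ((-68.039 − 127.129) mod 360) = 164.832°.
164.832° > 69.585° ⇒ outside.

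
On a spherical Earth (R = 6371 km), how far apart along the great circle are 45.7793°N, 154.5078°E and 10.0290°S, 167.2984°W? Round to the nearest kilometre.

Δλ = -167.2984 − 154.5078 = -321.8062°; wrapped into (−180°, 180°]: 38.1938°.
Δφ = -10.0290 − 45.7793 = -55.8083°.
a = sin²(Δφ/2) + cos φ₁ · cos φ₂ · sin²(Δλ/2) = 0.292528.
c = 2·atan2(√a, √(1−a)) = 1.14292 rad → d = 6371·c ≈ 7281.52 km.

7282 km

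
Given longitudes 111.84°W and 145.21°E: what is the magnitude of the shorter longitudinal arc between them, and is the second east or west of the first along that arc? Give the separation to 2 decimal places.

Raw difference: 145.21 − -111.84 = 257.05°.
Normalise into (−180°, 180°]: 257.05° − 360° = -102.95°.
Negative ⇒ the second point lies to the west; separation 102.95°.

102.95° west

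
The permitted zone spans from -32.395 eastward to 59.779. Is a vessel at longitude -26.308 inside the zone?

Band width going east from -32.395° to +59.779°: ((59.779 − -32.395) mod 360) = 92.174°.
Offset of -26.308° east of the west edge: ((-26.308 − -32.395) mod 360) = 6.087°.
6.087° ≤ 92.174° ⇒ inside.

Yes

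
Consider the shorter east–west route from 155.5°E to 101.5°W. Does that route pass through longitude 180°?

Yes

Naïve |-101.5 − 155.5| = 257.0° > 180°, so the shorter arc goes the other way round — across 180°.
Signed shortest Δλ = ((-101.5 − 155.5 + 180) mod 360) − 180 = 103.0°.
Going east by 103.0° from +155.5° passes through 180° before reaching -101.5°.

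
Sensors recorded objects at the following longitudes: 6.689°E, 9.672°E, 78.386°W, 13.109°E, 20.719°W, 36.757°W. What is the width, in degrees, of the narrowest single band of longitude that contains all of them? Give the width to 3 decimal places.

91.495°

Sort the longitudes: -78.386°, -36.757°, -20.719°, +6.689°, +9.672°, +13.109°.
Eastward gaps between consecutive values (wrapping around): 41.629°, 16.038°, 27.408°, 2.983°, 3.437°, 268.505°.
Largest gap = 268.505° ⇒ minimal covering band is its complement: 360° − 268.505° = 91.495°.
Band runs from -78.386° eastward to +13.109°.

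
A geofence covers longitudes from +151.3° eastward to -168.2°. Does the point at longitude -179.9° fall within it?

Yes

Band width going east from +151.3° to -168.2°: ((-168.2 − 151.3) mod 360) = 40.5°.
Offset of -179.9° east of the west edge: ((-179.9 − 151.3) mod 360) = 28.8°.
28.8° ≤ 40.5° ⇒ inside.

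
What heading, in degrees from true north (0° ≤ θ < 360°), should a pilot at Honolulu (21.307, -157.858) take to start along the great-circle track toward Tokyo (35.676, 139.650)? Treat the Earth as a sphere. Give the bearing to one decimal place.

Δλ = 139.650 − -157.858 = 297.508°; wrapped into (−180°, 180°]: -62.492°.
θ = atan2( sin Δλ · cos φ₂ , cos φ₁ · sin φ₂ − sin φ₁ · cos φ₂ · cos Δλ )
  = atan2(-0.72049, 0.40701) = -60.538° → normalised to [0°, 360°): 299.462°.

299.5°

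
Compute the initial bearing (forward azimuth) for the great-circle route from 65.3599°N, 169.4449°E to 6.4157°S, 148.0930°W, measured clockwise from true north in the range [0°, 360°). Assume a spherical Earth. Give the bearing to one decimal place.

Δλ = -148.0930 − 169.4449 = -317.5379°; wrapped into (−180°, 180°]: 42.4621°.
θ = atan2( sin Δλ · cos φ₂ , cos φ₁ · sin φ₂ − sin φ₁ · cos φ₂ · cos Δλ )
  = atan2(0.67087, -0.71294) = 136.741° → normalised to [0°, 360°): 136.741°.

136.7°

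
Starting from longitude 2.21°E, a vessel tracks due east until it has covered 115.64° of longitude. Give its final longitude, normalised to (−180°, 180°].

Start at +2.21°; shift +115.64° → +117.85°.
+117.85° already lies in (−180°, 180°].

117.85°E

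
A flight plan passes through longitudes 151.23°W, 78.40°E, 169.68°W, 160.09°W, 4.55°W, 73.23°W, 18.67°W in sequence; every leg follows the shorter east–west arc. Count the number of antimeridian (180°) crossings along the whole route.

Leg 1: -151.23° → +78.40°, shortest Δλ = -130.37° (west) — crosses 180°.
Leg 2: +78.40° → -169.68°, shortest Δλ = 111.92° (east) — crosses 180°.
Leg 3: -169.68° → -160.09°, shortest Δλ = 9.59° (east) — does not cross 180°.
Leg 4: -160.09° → -4.55°, shortest Δλ = 155.54° (east) — does not cross 180°.
Leg 5: -4.55° → -73.23°, shortest Δλ = -68.68° (west) — does not cross 180°.
Leg 6: -73.23° → -18.67°, shortest Δλ = 54.56° (east) — does not cross 180°.
Total crossings: 2.

2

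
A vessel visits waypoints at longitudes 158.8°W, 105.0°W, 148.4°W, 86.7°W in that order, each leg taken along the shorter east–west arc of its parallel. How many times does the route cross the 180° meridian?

0

Leg 1: -158.8° → -105.0°, shortest Δλ = 53.8° (east) — does not cross 180°.
Leg 2: -105.0° → -148.4°, shortest Δλ = -43.4° (west) — does not cross 180°.
Leg 3: -148.4° → -86.7°, shortest Δλ = 61.7° (east) — does not cross 180°.
Total crossings: 0.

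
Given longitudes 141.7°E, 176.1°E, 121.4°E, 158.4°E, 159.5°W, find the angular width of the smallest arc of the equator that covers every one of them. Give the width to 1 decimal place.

79.1°

Sort the longitudes: -159.5°, +121.4°, +141.7°, +158.4°, +176.1°.
Eastward gaps between consecutive values (wrapping around): 280.9°, 20.3°, 16.7°, 17.7°, 24.4°.
Largest gap = 280.9° ⇒ minimal covering band is its complement: 360° − 280.9° = 79.1°.
Band runs from +121.4° eastward to -159.5°, crossing the antimeridian.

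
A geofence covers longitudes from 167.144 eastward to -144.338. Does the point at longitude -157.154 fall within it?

Yes

Band width going east from +167.144° to -144.338°: ((-144.338 − 167.144) mod 360) = 48.518°.
Offset of -157.154° east of the west edge: ((-157.154 − 167.144) mod 360) = 35.702°.
35.702° ≤ 48.518° ⇒ inside.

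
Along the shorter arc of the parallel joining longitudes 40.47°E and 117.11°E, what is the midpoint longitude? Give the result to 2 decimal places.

Signed shortest Δλ from +40.47° to +117.11° is +76.64°.
Midpoint longitude = +40.47° + (+76.64°)/2 = +40.47° + 38.32° = +78.79°.

78.79°E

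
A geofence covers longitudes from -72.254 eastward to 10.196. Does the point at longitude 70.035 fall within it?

No

Band width going east from -72.254° to +10.196°: ((10.196 − -72.254) mod 360) = 82.450°.
Offset of +70.035° east of the west edge: ((70.035 − -72.254) mod 360) = 142.289°.
142.289° > 82.450° ⇒ outside.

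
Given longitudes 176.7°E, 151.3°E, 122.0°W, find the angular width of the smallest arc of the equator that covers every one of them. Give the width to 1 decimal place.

Sort the longitudes: -122.0°, +151.3°, +176.7°.
Eastward gaps between consecutive values (wrapping around): 273.3°, 25.4°, 61.3°.
Largest gap = 273.3° ⇒ minimal covering band is its complement: 360° − 273.3° = 86.7°.
Band runs from +151.3° eastward to -122.0°, crossing the antimeridian.

86.7°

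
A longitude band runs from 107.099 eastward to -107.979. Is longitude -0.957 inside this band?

No

Band width going east from +107.099° to -107.979°: ((-107.979 − 107.099) mod 360) = 144.922°.
Offset of -0.957° east of the west edge: ((-0.957 − 107.099) mod 360) = 251.944°.
251.944° > 144.922° ⇒ outside.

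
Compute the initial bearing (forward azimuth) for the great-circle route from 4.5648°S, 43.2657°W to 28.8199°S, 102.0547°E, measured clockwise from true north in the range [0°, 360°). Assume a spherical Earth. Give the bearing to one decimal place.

137.2°

Δλ = 102.0547 − -43.2657 = 145.3204°.
θ = atan2( sin Δλ · cos φ₂ , cos φ₁ · sin φ₂ − sin φ₁ · cos φ₂ · cos Δλ )
  = atan2(0.49851, -0.53787) = 137.175° → normalised to [0°, 360°): 137.175°.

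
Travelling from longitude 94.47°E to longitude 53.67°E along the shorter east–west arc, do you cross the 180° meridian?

No

Signed shortest Δλ = ((53.67 − 94.47 + 180) mod 360) − 180 = -40.8°.
Going west by 40.8° from +94.47° reaches +53.67° without touching 180°.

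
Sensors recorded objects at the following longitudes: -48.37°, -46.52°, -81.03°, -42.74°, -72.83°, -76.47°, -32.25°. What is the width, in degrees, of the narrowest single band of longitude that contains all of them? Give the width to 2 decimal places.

Sort the longitudes: -81.03°, -76.47°, -72.83°, -48.37°, -46.52°, -42.74°, -32.25°.
Eastward gaps between consecutive values (wrapping around): 4.56°, 3.64°, 24.46°, 1.85°, 3.78°, 10.49°, 311.22°.
Largest gap = 311.22° ⇒ minimal covering band is its complement: 360° − 311.22° = 48.78°.
Band runs from -81.03° eastward to -32.25°.

48.78°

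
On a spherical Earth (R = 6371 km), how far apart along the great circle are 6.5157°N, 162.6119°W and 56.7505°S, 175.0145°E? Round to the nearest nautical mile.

Δλ = 175.0145 − -162.6119 = 337.6264°; wrapped into (−180°, 180°]: -22.3736°.
Δφ = -56.7505 − 6.5157 = -63.2662°.
a = sin²(Δφ/2) + cos φ₁ · cos φ₂ · sin²(Δλ/2) = 0.295581.
c = 2·atan2(√a, √(1−a)) = 1.14962 rad → d = 6371·c ≈ 7324.20 km ≈ 3954.75 nmi.

3955 nmi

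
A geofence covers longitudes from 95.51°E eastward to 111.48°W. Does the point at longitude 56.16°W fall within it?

Band width going east from +95.51° to -111.48°: ((-111.48 − 95.51) mod 360) = 153.01°.
Offset of -56.16° east of the west edge: ((-56.16 − 95.51) mod 360) = 208.33°.
208.33° > 153.01° ⇒ outside.

No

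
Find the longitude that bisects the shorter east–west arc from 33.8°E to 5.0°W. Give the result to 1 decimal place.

Signed shortest Δλ from +33.8° to -5.0° is -38.8°.
Midpoint longitude = +33.8° + (-38.8°)/2 = +33.8° − 19.4° = +14.4°.

14.4°E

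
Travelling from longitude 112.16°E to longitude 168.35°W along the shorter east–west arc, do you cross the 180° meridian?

Yes

Naïve |-168.35 − 112.16| = 280.51° > 180°, so the shorter arc goes the other way round — across 180°.
Signed shortest Δλ = ((-168.35 − 112.16 + 180) mod 360) − 180 = 79.49°.
Going east by 79.49° from +112.16° passes through 180° before reaching -168.35°.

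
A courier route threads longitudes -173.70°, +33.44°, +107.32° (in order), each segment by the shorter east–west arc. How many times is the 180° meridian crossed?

Leg 1: -173.70° → +33.44°, shortest Δλ = -152.86° (west) — crosses 180°.
Leg 2: +33.44° → +107.32°, shortest Δλ = 73.88° (east) — does not cross 180°.
Total crossings: 1.

1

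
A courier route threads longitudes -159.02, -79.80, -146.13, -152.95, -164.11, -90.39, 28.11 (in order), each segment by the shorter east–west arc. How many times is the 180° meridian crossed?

0

Leg 1: -159.02° → -79.80°, shortest Δλ = 79.22° (east) — does not cross 180°.
Leg 2: -79.80° → -146.13°, shortest Δλ = -66.33° (west) — does not cross 180°.
Leg 3: -146.13° → -152.95°, shortest Δλ = -6.82° (west) — does not cross 180°.
Leg 4: -152.95° → -164.11°, shortest Δλ = -11.16° (west) — does not cross 180°.
Leg 5: -164.11° → -90.39°, shortest Δλ = 73.72° (east) — does not cross 180°.
Leg 6: -90.39° → +28.11°, shortest Δλ = 118.5° (east) — does not cross 180°.
Total crossings: 0.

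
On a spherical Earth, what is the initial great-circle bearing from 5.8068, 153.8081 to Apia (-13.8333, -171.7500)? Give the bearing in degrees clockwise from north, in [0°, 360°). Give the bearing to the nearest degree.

Δλ = -171.7500 − 153.8081 = -325.5581°; wrapped into (−180°, 180°]: 34.4419°.
θ = atan2( sin Δλ · cos φ₂ , cos φ₁ · sin φ₂ − sin φ₁ · cos φ₂ · cos Δλ )
  = atan2(0.54917, -0.31889) = 120.143° → normalised to [0°, 360°): 120.143°.

120°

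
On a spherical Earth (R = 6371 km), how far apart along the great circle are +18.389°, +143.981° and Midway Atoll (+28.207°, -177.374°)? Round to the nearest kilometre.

4076 km

Δλ = -177.374 − 143.981 = -321.355°; wrapped into (−180°, 180°]: 38.645°.
Δφ = 28.207 − 18.389 = 9.818°.
a = sin²(Δφ/2) + cos φ₁ · cos φ₂ · sin²(Δλ/2) = 0.098879.
c = 2·atan2(√a, √(1−a)) = 0.63976 rad → d = 6371·c ≈ 4075.88 km.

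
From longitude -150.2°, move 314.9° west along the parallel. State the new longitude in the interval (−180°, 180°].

Start at -150.2°; shift −314.9° → -465.1°.
-465.1° lies outside (−180°, 180°]; add 360° → -105.1°.

-105.1°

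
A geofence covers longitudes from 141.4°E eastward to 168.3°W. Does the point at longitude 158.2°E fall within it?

Yes

Band width going east from +141.4° to -168.3°: ((-168.3 − 141.4) mod 360) = 50.3°.
Offset of +158.2° east of the west edge: ((158.2 − 141.4) mod 360) = 16.8°.
16.8° ≤ 50.3° ⇒ inside.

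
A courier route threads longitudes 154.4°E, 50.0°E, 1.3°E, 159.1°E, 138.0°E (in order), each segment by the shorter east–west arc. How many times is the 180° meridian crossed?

0

Leg 1: +154.4° → +50.0°, shortest Δλ = -104.4° (west) — does not cross 180°.
Leg 2: +50.0° → +1.3°, shortest Δλ = -48.7° (west) — does not cross 180°.
Leg 3: +1.3° → +159.1°, shortest Δλ = 157.8° (east) — does not cross 180°.
Leg 4: +159.1° → +138.0°, shortest Δλ = -21.1° (west) — does not cross 180°.
Total crossings: 0.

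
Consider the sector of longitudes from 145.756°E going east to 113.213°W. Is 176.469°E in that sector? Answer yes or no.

Yes

Band width going east from +145.756° to -113.213°: ((-113.213 − 145.756) mod 360) = 101.031°.
Offset of +176.469° east of the west edge: ((176.469 − 145.756) mod 360) = 30.713°.
30.713° ≤ 101.031° ⇒ inside.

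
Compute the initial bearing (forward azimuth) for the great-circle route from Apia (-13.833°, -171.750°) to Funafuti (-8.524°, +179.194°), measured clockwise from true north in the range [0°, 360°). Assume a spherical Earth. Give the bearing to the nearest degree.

300°

Δλ = 179.194 − -171.750 = 350.944°; wrapped into (−180°, 180°]: -9.056°.
θ = atan2( sin Δλ · cos φ₂ , cos φ₁ · sin φ₂ − sin φ₁ · cos φ₂ · cos Δλ )
  = atan2(-0.15566, 0.08958) = -60.080° → normalised to [0°, 360°): 299.920°.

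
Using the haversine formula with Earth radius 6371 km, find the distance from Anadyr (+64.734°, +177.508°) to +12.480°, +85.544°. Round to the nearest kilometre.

8847 km

Δλ = 85.544 − 177.508 = -91.964°.
Δφ = 12.480 − 64.734 = -52.254°.
a = sin²(Δφ/2) + cos φ₁ · cos φ₂ · sin²(Δλ/2) = 0.409428.
c = 2·atan2(√a, √(1−a)) = 1.38865 rad → d = 6371·c ≈ 8847.07 km.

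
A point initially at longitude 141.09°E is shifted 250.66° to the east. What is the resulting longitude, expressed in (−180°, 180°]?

Start at +141.09°; shift +250.66° → +391.75°.
+391.75° lies outside (−180°, 180°]; subtract 360° → +31.75°.

31.75°E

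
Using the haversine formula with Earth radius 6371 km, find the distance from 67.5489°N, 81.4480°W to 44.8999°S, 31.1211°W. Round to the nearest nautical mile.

Δλ = -31.1211 − -81.4480 = 50.3269°.
Δφ = -44.8999 − 67.5489 = -112.4488°.
a = sin²(Δφ/2) + cos φ₁ · cos φ₂ · sin²(Δλ/2) = 0.739836.
c = 2·atan2(√a, √(1−a)) = 2.07108 rad → d = 6371·c ≈ 13194.84 km ≈ 7124.64 nmi.

7125 nmi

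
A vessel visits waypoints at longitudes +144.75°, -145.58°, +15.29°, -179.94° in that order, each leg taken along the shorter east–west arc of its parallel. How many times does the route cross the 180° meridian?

Leg 1: +144.75° → -145.58°, shortest Δλ = 69.67° (east) — crosses 180°.
Leg 2: -145.58° → +15.29°, shortest Δλ = 160.87° (east) — does not cross 180°.
Leg 3: +15.29° → -179.94°, shortest Δλ = 164.77° (east) — crosses 180°.
Total crossings: 2.

2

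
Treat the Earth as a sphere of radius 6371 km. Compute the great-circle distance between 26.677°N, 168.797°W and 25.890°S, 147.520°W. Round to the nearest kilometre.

6274 km

Δλ = -147.520 − -168.797 = 21.277°.
Δφ = -25.890 − 26.677 = -52.567°.
a = sin²(Δφ/2) + cos φ₁ · cos φ₂ · sin²(Δλ/2) = 0.223480.
c = 2·atan2(√a, √(1−a)) = 0.98479 rad → d = 6371·c ≈ 6274.09 km.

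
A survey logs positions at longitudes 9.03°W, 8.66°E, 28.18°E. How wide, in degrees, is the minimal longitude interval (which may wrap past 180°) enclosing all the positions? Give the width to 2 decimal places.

37.21°

Sort the longitudes: -9.03°, +8.66°, +28.18°.
Eastward gaps between consecutive values (wrapping around): 17.69°, 19.52°, 322.79°.
Largest gap = 322.79° ⇒ minimal covering band is its complement: 360° − 322.79° = 37.21°.
Band runs from -9.03° eastward to +28.18°.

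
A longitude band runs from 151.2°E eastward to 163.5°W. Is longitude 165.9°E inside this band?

Yes

Band width going east from +151.2° to -163.5°: ((-163.5 − 151.2) mod 360) = 45.3°.
Offset of +165.9° east of the west edge: ((165.9 − 151.2) mod 360) = 14.7°.
14.7° ≤ 45.3° ⇒ inside.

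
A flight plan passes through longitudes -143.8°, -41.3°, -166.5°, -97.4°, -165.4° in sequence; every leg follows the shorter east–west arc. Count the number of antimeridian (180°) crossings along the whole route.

0

Leg 1: -143.8° → -41.3°, shortest Δλ = 102.5° (east) — does not cross 180°.
Leg 2: -41.3° → -166.5°, shortest Δλ = -125.2° (west) — does not cross 180°.
Leg 3: -166.5° → -97.4°, shortest Δλ = 69.1° (east) — does not cross 180°.
Leg 4: -97.4° → -165.4°, shortest Δλ = -68.0° (west) — does not cross 180°.
Total crossings: 0.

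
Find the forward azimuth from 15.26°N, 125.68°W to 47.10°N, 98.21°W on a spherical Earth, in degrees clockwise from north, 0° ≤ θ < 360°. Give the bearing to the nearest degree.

30°

Δλ = -98.21 − -125.68 = 27.47°.
θ = atan2( sin Δλ · cos φ₂ , cos φ₁ · sin φ₂ − sin φ₁ · cos φ₂ · cos Δλ )
  = atan2(0.31401, 0.54775) = 29.824° → normalised to [0°, 360°): 29.824°.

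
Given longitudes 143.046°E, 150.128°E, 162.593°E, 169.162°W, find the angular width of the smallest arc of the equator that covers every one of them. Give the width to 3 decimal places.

Sort the longitudes: -169.162°, +143.046°, +150.128°, +162.593°.
Eastward gaps between consecutive values (wrapping around): 312.208°, 7.082°, 12.465°, 28.245°.
Largest gap = 312.208° ⇒ minimal covering band is its complement: 360° − 312.208° = 47.792°.
Band runs from +143.046° eastward to -169.162°, crossing the antimeridian.

47.792°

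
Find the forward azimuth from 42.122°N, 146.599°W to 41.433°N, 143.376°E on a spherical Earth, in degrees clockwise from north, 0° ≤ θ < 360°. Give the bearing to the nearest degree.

Δλ = 143.376 − -146.599 = 289.975°; wrapped into (−180°, 180°]: -70.025°.
θ = atan2( sin Δλ · cos φ₂ , cos φ₁ · sin φ₂ − sin φ₁ · cos φ₂ · cos Δλ )
  = atan2(-0.70463, 0.31905) = -65.639° → normalised to [0°, 360°): 294.361°.

294°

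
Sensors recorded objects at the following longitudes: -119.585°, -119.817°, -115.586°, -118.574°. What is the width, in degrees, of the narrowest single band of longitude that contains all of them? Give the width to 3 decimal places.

Sort the longitudes: -119.817°, -119.585°, -118.574°, -115.586°.
Eastward gaps between consecutive values (wrapping around): 0.232°, 1.011°, 2.988°, 355.769°.
Largest gap = 355.769° ⇒ minimal covering band is its complement: 360° − 355.769° = 4.231°.
Band runs from -119.817° eastward to -115.586°.

4.231°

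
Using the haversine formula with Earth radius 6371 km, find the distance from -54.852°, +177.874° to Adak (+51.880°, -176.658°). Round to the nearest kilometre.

11879 km

Δλ = -176.658 − 177.874 = -354.532°; wrapped into (−180°, 180°]: 5.468°.
Δφ = 51.880 − -54.852 = 106.732°.
a = sin²(Δφ/2) + cos φ₁ · cos φ₂ · sin²(Δλ/2) = 0.644756.
c = 2·atan2(√a, √(1−a)) = 1.86451 rad → d = 6371·c ≈ 11878.82 km.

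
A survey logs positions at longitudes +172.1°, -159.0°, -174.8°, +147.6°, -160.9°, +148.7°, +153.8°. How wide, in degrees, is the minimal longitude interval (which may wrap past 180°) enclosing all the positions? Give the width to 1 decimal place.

Sort the longitudes: -174.8°, -160.9°, -159.0°, +147.6°, +148.7°, +153.8°, +172.1°.
Eastward gaps between consecutive values (wrapping around): 13.9°, 1.9°, 306.6°, 1.1°, 5.1°, 18.3°, 13.1°.
Largest gap = 306.6° ⇒ minimal covering band is its complement: 360° − 306.6° = 53.4°.
Band runs from +147.6° eastward to -159.0°, crossing the antimeridian.

53.4°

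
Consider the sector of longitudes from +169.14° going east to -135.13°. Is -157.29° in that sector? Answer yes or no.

Band width going east from +169.14° to -135.13°: ((-135.13 − 169.14) mod 360) = 55.73°.
Offset of -157.29° east of the west edge: ((-157.29 − 169.14) mod 360) = 33.57°.
33.57° ≤ 55.73° ⇒ inside.

Yes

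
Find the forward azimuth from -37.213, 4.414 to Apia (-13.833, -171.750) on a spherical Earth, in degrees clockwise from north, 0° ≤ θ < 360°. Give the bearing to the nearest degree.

185°

Δλ = -171.750 − 4.414 = -176.164°.
θ = atan2( sin Δλ · cos φ₂ , cos φ₁ · sin φ₂ − sin φ₁ · cos φ₂ · cos Δλ )
  = atan2(-0.06496, -0.77634) = -175.217° → normalised to [0°, 360°): 184.783°.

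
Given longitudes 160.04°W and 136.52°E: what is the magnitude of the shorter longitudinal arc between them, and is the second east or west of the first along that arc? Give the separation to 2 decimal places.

Raw difference: 136.52 − -160.04 = 296.56°.
Normalise into (−180°, 180°]: 296.56° − 360° = -63.44°.
Negative ⇒ the second point lies to the west; separation 63.44°.

63.44° west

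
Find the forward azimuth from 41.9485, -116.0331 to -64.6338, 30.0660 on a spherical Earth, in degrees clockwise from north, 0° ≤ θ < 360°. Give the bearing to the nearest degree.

Δλ = 30.0660 − -116.0331 = 146.0991°.
θ = atan2( sin Δλ · cos φ₂ , cos φ₁ · sin φ₂ − sin φ₁ · cos φ₂ · cos Δλ )
  = atan2(0.23894, -0.43435) = 151.184° → normalised to [0°, 360°): 151.184°.

151°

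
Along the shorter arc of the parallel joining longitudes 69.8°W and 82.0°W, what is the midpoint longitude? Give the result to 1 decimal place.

75.9°W

Signed shortest Δλ from -69.8° to -82.0° is -12.2°.
Midpoint longitude = -69.8° + (-12.2°)/2 = -69.8° − 6.1° = -75.9°.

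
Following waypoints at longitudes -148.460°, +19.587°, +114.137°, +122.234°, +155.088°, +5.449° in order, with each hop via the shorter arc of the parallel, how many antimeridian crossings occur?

Leg 1: -148.460° → +19.587°, shortest Δλ = 168.047° (east) — does not cross 180°.
Leg 2: +19.587° → +114.137°, shortest Δλ = 94.55° (east) — does not cross 180°.
Leg 3: +114.137° → +122.234°, shortest Δλ = 8.097° (east) — does not cross 180°.
Leg 4: +122.234° → +155.088°, shortest Δλ = 32.854° (east) — does not cross 180°.
Leg 5: +155.088° → +5.449°, shortest Δλ = -149.639° (west) — does not cross 180°.
Total crossings: 0.

0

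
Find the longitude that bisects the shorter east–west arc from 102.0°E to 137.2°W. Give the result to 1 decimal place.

Signed shortest Δλ from +102.0° to -137.2° is +120.8°.
Midpoint longitude = +102.0° + (+120.8°)/2 = +102.0° + 60.4° = +162.4°.
(The naïve average (+102.0 + -137.2)/2 = -17.6° is on the wrong side of the globe.)

162.4°E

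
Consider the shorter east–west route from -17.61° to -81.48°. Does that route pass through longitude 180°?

No

Signed shortest Δλ = ((-81.48 − -17.61 + 180) mod 360) − 180 = -63.87°.
Going west by 63.87° from -17.61° reaches -81.48° without touching 180°.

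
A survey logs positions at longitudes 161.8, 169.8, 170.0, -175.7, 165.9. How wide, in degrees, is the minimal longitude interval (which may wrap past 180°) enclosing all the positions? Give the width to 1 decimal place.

22.5°

Sort the longitudes: -175.7°, +161.8°, +165.9°, +169.8°, +170.0°.
Eastward gaps between consecutive values (wrapping around): 337.5°, 4.1°, 3.9°, 0.2°, 14.3°.
Largest gap = 337.5° ⇒ minimal covering band is its complement: 360° − 337.5° = 22.5°.
Band runs from +161.8° eastward to -175.7°, crossing the antimeridian.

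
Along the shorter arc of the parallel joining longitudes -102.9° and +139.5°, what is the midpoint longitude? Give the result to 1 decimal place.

Signed shortest Δλ from -102.9° to +139.5° is -117.6°.
Midpoint longitude = -102.9° + (-117.6°)/2 = -102.9° − 58.8° = -161.7°.
(The naïve average (-102.9 + +139.5)/2 = 18.3° is on the wrong side of the globe.)

-161.7°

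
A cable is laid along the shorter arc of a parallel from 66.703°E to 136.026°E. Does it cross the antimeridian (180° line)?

No

Signed shortest Δλ = ((136.026 − 66.703 + 180) mod 360) − 180 = 69.323°.
Going east by 69.323° from +66.703° reaches +136.026° without touching 180°.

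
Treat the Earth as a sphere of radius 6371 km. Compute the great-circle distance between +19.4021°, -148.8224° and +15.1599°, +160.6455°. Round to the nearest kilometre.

Δλ = 160.6455 − -148.8224 = 309.4679°; wrapped into (−180°, 180°]: -50.5321°.
Δφ = 15.1599 − 19.4021 = -4.2422°.
a = sin²(Δφ/2) + cos φ₁ · cos φ₂ · sin²(Δλ/2) = 0.167221.
c = 2·atan2(√a, √(1−a)) = 0.84256 rad → d = 6371·c ≈ 5367.93 km.

5368 km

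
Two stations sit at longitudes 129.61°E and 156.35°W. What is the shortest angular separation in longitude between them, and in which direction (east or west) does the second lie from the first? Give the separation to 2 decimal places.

Raw difference: -156.35 − 129.61 = -285.96°.
Normalise into (−180°, 180°]: -285.96° + 360° = 74.04°.
Positive ⇒ the second point lies to the east; separation 74.04°.

74.04° east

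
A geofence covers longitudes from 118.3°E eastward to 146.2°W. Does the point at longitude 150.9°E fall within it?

Yes

Band width going east from +118.3° to -146.2°: ((-146.2 − 118.3) mod 360) = 95.5°.
Offset of +150.9° east of the west edge: ((150.9 − 118.3) mod 360) = 32.6°.
32.6° ≤ 95.5° ⇒ inside.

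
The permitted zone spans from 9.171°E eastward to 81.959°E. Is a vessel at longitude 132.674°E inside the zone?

Band width going east from +9.171° to +81.959°: ((81.959 − 9.171) mod 360) = 72.788°.
Offset of +132.674° east of the west edge: ((132.674 − 9.171) mod 360) = 123.503°.
123.503° > 72.788° ⇒ outside.

No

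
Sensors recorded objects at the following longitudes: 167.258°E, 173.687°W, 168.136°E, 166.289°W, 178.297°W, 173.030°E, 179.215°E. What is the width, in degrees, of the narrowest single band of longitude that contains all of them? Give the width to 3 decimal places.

26.453°

Sort the longitudes: -178.297°, -173.687°, -166.289°, +167.258°, +168.136°, +173.030°, +179.215°.
Eastward gaps between consecutive values (wrapping around): 4.610°, 7.398°, 333.547°, 0.878°, 4.894°, 6.185°, 2.488°.
Largest gap = 333.547° ⇒ minimal covering band is its complement: 360° − 333.547° = 26.453°.
Band runs from +167.258° eastward to -166.289°, crossing the antimeridian.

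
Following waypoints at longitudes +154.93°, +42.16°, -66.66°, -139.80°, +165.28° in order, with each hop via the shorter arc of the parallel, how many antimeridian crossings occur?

Leg 1: +154.93° → +42.16°, shortest Δλ = -112.77° (west) — does not cross 180°.
Leg 2: +42.16° → -66.66°, shortest Δλ = -108.82° (west) — does not cross 180°.
Leg 3: -66.66° → -139.80°, shortest Δλ = -73.14° (west) — does not cross 180°.
Leg 4: -139.80° → +165.28°, shortest Δλ = -54.92° (west) — crosses 180°.
Total crossings: 1.

1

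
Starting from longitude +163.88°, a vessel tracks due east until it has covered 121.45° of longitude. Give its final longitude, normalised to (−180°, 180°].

-74.67°

Start at +163.88°; shift +121.45° → +285.33°.
+285.33° lies outside (−180°, 180°]; subtract 360° → -74.67°.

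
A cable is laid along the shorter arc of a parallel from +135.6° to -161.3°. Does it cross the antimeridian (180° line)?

Naïve |-161.3 − 135.6| = 296.9° > 180°, so the shorter arc goes the other way round — across 180°.
Signed shortest Δλ = ((-161.3 − 135.6 + 180) mod 360) − 180 = 63.1°.
Going east by 63.1° from +135.6° passes through 180° before reaching -161.3°.

Yes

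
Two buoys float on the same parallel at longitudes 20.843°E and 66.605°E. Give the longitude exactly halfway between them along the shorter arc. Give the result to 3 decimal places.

Signed shortest Δλ from +20.843° to +66.605° is +45.762°.
Midpoint longitude = +20.843° + (+45.762°)/2 = +20.843° + 22.881° = +43.724°.

43.724°E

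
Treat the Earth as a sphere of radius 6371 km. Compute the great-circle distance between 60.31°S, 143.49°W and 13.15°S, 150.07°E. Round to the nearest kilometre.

Δλ = 150.07 − -143.49 = 293.56°; wrapped into (−180°, 180°]: -66.44°.
Δφ = -13.15 − -60.31 = 47.16°.
a = sin²(Δφ/2) + cos φ₁ · cos φ₂ · sin²(Δλ/2) = 0.304789.
c = 2·atan2(√a, √(1−a)) = 1.16971 rad → d = 6371·c ≈ 7452.20 km.

7452 km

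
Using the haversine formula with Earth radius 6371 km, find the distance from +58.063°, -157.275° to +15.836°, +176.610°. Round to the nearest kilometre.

5169 km

Δλ = 176.610 − -157.275 = 333.885°; wrapped into (−180°, 180°]: -26.115°.
Δφ = 15.836 − 58.063 = -42.227°.
a = sin²(Δφ/2) + cos φ₁ · cos φ₂ · sin²(Δλ/2) = 0.155733.
c = 2·atan2(√a, √(1−a)) = 0.81133 rad → d = 6371·c ≈ 5168.98 km.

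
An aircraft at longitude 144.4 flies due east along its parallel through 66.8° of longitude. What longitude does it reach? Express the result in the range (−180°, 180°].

-148.8°

Start at +144.4°; shift +66.8° → +211.2°.
+211.2° lies outside (−180°, 180°]; subtract 360° → -148.8°.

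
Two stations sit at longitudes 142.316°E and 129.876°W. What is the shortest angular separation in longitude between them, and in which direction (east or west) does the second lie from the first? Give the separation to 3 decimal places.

87.808° east

Raw difference: -129.876 − 142.316 = -272.192°.
Normalise into (−180°, 180°]: -272.192° + 360° = 87.808°.
Positive ⇒ the second point lies to the east; separation 87.808°.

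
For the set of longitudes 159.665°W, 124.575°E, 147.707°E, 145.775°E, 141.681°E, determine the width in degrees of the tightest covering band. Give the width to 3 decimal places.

75.760°

Sort the longitudes: -159.665°, +124.575°, +141.681°, +145.775°, +147.707°.
Eastward gaps between consecutive values (wrapping around): 284.240°, 17.106°, 4.094°, 1.932°, 52.628°.
Largest gap = 284.240° ⇒ minimal covering band is its complement: 360° − 284.240° = 75.760°.
Band runs from +124.575° eastward to -159.665°, crossing the antimeridian.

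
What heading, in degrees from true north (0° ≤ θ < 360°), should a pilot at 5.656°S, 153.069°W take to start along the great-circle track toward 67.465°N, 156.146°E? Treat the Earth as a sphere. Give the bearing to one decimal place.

342.5°

Δλ = 156.146 − -153.069 = 309.215°; wrapped into (−180°, 180°]: -50.785°.
θ = atan2( sin Δλ · cos φ₂ , cos φ₁ · sin φ₂ − sin φ₁ · cos φ₂ · cos Δλ )
  = atan2(-0.29693, 0.94303) = -17.478° → normalised to [0°, 360°): 342.522°.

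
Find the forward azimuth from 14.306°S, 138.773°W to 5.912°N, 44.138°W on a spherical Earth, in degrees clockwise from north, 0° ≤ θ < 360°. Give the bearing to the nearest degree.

85°

Δλ = -44.138 − -138.773 = 94.635°.
θ = atan2( sin Δλ · cos φ₂ , cos φ₁ · sin φ₂ − sin φ₁ · cos φ₂ · cos Δλ )
  = atan2(0.99143, 0.07995) = 85.390° → normalised to [0°, 360°): 85.390°.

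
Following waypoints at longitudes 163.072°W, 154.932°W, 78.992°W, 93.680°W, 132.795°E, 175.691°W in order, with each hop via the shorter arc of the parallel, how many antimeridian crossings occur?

Leg 1: -163.072° → -154.932°, shortest Δλ = 8.14° (east) — does not cross 180°.
Leg 2: -154.932° → -78.992°, shortest Δλ = 75.94° (east) — does not cross 180°.
Leg 3: -78.992° → -93.680°, shortest Δλ = -14.688° (west) — does not cross 180°.
Leg 4: -93.680° → +132.795°, shortest Δλ = -133.525° (west) — crosses 180°.
Leg 5: +132.795° → -175.691°, shortest Δλ = 51.514° (east) — crosses 180°.
Total crossings: 2.

2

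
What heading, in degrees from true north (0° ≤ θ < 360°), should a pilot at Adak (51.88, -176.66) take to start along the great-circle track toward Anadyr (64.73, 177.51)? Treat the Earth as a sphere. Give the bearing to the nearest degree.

349°

Δλ = 177.51 − -176.66 = 354.17°; wrapped into (−180°, 180°]: -5.83°.
θ = atan2( sin Δλ · cos φ₂ , cos φ₁ · sin φ₂ − sin φ₁ · cos φ₂ · cos Δλ )
  = atan2(-0.04336, 0.22414) = -10.949° → normalised to [0°, 360°): 349.051°.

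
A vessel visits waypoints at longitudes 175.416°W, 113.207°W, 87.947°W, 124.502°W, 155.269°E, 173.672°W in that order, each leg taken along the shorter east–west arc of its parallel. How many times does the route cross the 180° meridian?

Leg 1: -175.416° → -113.207°, shortest Δλ = 62.209° (east) — does not cross 180°.
Leg 2: -113.207° → -87.947°, shortest Δλ = 25.26° (east) — does not cross 180°.
Leg 3: -87.947° → -124.502°, shortest Δλ = -36.555° (west) — does not cross 180°.
Leg 4: -124.502° → +155.269°, shortest Δλ = -80.229° (west) — crosses 180°.
Leg 5: +155.269° → -173.672°, shortest Δλ = 31.059° (east) — crosses 180°.
Total crossings: 2.

2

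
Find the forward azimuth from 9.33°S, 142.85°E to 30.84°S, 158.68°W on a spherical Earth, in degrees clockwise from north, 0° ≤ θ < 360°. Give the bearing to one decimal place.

120.6°

Δλ = -158.68 − 142.85 = -301.53°; wrapped into (−180°, 180°]: 58.47°.
θ = atan2( sin Δλ · cos φ₂ , cos φ₁ · sin φ₂ − sin φ₁ · cos φ₂ · cos Δλ )
  = atan2(0.73184, -0.43307) = 120.615° → normalised to [0°, 360°): 120.615°.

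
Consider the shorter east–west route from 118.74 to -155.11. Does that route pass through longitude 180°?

Yes

Naïve |-155.11 − 118.74| = 273.85° > 180°, so the shorter arc goes the other way round — across 180°.
Signed shortest Δλ = ((-155.11 − 118.74 + 180) mod 360) − 180 = 86.15°.
Going east by 86.15° from +118.74° passes through 180° before reaching -155.11°.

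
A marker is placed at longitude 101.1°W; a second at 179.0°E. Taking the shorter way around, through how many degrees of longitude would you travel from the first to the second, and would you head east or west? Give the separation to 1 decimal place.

Raw difference: 179.0 − -101.1 = 280.1°.
Normalise into (−180°, 180°]: 280.1° − 360° = -79.9°.
Negative ⇒ the second point lies to the west; separation 79.9°.

79.9° west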